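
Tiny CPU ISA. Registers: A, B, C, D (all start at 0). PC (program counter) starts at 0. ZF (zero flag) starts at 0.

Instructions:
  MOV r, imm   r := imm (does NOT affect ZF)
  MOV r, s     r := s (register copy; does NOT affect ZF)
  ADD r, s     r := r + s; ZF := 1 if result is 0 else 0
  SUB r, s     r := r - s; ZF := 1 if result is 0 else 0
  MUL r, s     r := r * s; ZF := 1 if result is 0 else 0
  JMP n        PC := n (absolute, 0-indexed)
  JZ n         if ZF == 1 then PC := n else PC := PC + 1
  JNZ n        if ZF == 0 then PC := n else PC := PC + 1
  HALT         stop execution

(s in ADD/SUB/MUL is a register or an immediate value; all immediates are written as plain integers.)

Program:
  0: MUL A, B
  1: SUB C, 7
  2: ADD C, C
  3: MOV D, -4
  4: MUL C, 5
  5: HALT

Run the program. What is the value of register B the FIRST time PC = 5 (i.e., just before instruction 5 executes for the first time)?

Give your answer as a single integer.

Step 1: PC=0 exec 'MUL A, B'. After: A=0 B=0 C=0 D=0 ZF=1 PC=1
Step 2: PC=1 exec 'SUB C, 7'. After: A=0 B=0 C=-7 D=0 ZF=0 PC=2
Step 3: PC=2 exec 'ADD C, C'. After: A=0 B=0 C=-14 D=0 ZF=0 PC=3
Step 4: PC=3 exec 'MOV D, -4'. After: A=0 B=0 C=-14 D=-4 ZF=0 PC=4
Step 5: PC=4 exec 'MUL C, 5'. After: A=0 B=0 C=-70 D=-4 ZF=0 PC=5
First time PC=5: B=0

0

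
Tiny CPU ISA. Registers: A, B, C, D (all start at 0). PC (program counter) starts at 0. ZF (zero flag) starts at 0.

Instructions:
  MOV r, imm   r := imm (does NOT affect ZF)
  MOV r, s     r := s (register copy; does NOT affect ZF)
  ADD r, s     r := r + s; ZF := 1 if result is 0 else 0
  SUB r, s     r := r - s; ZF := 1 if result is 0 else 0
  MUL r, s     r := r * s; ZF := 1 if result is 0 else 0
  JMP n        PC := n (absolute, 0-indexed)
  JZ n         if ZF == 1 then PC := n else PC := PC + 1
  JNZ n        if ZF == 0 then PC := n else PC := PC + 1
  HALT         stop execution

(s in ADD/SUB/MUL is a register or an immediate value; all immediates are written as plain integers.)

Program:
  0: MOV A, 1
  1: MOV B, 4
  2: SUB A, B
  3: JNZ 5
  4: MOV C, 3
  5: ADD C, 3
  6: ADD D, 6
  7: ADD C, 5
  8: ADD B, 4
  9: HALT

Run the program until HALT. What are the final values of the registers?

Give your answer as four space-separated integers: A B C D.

Step 1: PC=0 exec 'MOV A, 1'. After: A=1 B=0 C=0 D=0 ZF=0 PC=1
Step 2: PC=1 exec 'MOV B, 4'. After: A=1 B=4 C=0 D=0 ZF=0 PC=2
Step 3: PC=2 exec 'SUB A, B'. After: A=-3 B=4 C=0 D=0 ZF=0 PC=3
Step 4: PC=3 exec 'JNZ 5'. After: A=-3 B=4 C=0 D=0 ZF=0 PC=5
Step 5: PC=5 exec 'ADD C, 3'. After: A=-3 B=4 C=3 D=0 ZF=0 PC=6
Step 6: PC=6 exec 'ADD D, 6'. After: A=-3 B=4 C=3 D=6 ZF=0 PC=7
Step 7: PC=7 exec 'ADD C, 5'. After: A=-3 B=4 C=8 D=6 ZF=0 PC=8
Step 8: PC=8 exec 'ADD B, 4'. After: A=-3 B=8 C=8 D=6 ZF=0 PC=9
Step 9: PC=9 exec 'HALT'. After: A=-3 B=8 C=8 D=6 ZF=0 PC=9 HALTED

Answer: -3 8 8 6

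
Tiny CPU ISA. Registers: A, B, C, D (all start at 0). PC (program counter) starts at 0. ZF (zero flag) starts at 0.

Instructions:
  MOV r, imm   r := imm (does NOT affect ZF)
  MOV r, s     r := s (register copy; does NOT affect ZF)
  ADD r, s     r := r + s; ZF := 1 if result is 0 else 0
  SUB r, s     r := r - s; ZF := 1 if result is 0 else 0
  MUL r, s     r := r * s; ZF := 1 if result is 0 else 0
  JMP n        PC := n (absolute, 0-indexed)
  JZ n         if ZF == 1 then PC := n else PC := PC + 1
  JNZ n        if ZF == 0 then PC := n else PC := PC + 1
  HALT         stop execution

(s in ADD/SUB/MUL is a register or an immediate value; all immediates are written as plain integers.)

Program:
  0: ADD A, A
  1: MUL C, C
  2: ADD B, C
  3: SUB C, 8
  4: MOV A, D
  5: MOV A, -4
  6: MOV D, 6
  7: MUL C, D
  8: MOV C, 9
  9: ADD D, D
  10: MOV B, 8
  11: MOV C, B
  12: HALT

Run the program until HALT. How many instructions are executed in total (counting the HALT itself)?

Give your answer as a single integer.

Step 1: PC=0 exec 'ADD A, A'. After: A=0 B=0 C=0 D=0 ZF=1 PC=1
Step 2: PC=1 exec 'MUL C, C'. After: A=0 B=0 C=0 D=0 ZF=1 PC=2
Step 3: PC=2 exec 'ADD B, C'. After: A=0 B=0 C=0 D=0 ZF=1 PC=3
Step 4: PC=3 exec 'SUB C, 8'. After: A=0 B=0 C=-8 D=0 ZF=0 PC=4
Step 5: PC=4 exec 'MOV A, D'. After: A=0 B=0 C=-8 D=0 ZF=0 PC=5
Step 6: PC=5 exec 'MOV A, -4'. After: A=-4 B=0 C=-8 D=0 ZF=0 PC=6
Step 7: PC=6 exec 'MOV D, 6'. After: A=-4 B=0 C=-8 D=6 ZF=0 PC=7
Step 8: PC=7 exec 'MUL C, D'. After: A=-4 B=0 C=-48 D=6 ZF=0 PC=8
Step 9: PC=8 exec 'MOV C, 9'. After: A=-4 B=0 C=9 D=6 ZF=0 PC=9
Step 10: PC=9 exec 'ADD D, D'. After: A=-4 B=0 C=9 D=12 ZF=0 PC=10
Step 11: PC=10 exec 'MOV B, 8'. After: A=-4 B=8 C=9 D=12 ZF=0 PC=11
Step 12: PC=11 exec 'MOV C, B'. After: A=-4 B=8 C=8 D=12 ZF=0 PC=12
Step 13: PC=12 exec 'HALT'. After: A=-4 B=8 C=8 D=12 ZF=0 PC=12 HALTED
Total instructions executed: 13

Answer: 13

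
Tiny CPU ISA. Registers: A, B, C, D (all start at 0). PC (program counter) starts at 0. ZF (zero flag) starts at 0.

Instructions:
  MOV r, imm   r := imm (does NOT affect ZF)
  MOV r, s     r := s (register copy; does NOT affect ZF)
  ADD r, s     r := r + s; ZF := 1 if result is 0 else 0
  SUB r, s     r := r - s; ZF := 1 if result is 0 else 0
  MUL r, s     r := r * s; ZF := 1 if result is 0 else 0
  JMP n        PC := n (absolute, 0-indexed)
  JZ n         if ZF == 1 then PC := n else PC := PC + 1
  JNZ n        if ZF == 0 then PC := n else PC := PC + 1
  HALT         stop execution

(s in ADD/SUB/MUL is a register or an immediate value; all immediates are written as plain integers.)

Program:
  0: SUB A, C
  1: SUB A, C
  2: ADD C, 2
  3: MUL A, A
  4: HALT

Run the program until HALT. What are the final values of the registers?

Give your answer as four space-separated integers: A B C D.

Answer: 0 0 2 0

Derivation:
Step 1: PC=0 exec 'SUB A, C'. After: A=0 B=0 C=0 D=0 ZF=1 PC=1
Step 2: PC=1 exec 'SUB A, C'. After: A=0 B=0 C=0 D=0 ZF=1 PC=2
Step 3: PC=2 exec 'ADD C, 2'. After: A=0 B=0 C=2 D=0 ZF=0 PC=3
Step 4: PC=3 exec 'MUL A, A'. After: A=0 B=0 C=2 D=0 ZF=1 PC=4
Step 5: PC=4 exec 'HALT'. After: A=0 B=0 C=2 D=0 ZF=1 PC=4 HALTED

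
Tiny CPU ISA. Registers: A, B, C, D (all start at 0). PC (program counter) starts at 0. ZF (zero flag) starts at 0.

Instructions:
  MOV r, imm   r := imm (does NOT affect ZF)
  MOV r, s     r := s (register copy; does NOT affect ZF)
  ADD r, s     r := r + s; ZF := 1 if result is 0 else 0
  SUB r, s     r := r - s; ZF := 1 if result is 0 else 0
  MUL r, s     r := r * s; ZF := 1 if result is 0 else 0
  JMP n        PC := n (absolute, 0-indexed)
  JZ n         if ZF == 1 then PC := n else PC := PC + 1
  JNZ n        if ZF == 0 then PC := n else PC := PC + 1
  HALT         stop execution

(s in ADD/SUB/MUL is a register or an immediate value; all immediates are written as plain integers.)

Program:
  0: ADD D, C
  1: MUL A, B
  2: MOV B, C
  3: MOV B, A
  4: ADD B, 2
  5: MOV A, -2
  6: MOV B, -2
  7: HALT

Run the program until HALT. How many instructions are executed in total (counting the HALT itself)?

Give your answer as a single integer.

Step 1: PC=0 exec 'ADD D, C'. After: A=0 B=0 C=0 D=0 ZF=1 PC=1
Step 2: PC=1 exec 'MUL A, B'. After: A=0 B=0 C=0 D=0 ZF=1 PC=2
Step 3: PC=2 exec 'MOV B, C'. After: A=0 B=0 C=0 D=0 ZF=1 PC=3
Step 4: PC=3 exec 'MOV B, A'. After: A=0 B=0 C=0 D=0 ZF=1 PC=4
Step 5: PC=4 exec 'ADD B, 2'. After: A=0 B=2 C=0 D=0 ZF=0 PC=5
Step 6: PC=5 exec 'MOV A, -2'. After: A=-2 B=2 C=0 D=0 ZF=0 PC=6
Step 7: PC=6 exec 'MOV B, -2'. After: A=-2 B=-2 C=0 D=0 ZF=0 PC=7
Step 8: PC=7 exec 'HALT'. After: A=-2 B=-2 C=0 D=0 ZF=0 PC=7 HALTED
Total instructions executed: 8

Answer: 8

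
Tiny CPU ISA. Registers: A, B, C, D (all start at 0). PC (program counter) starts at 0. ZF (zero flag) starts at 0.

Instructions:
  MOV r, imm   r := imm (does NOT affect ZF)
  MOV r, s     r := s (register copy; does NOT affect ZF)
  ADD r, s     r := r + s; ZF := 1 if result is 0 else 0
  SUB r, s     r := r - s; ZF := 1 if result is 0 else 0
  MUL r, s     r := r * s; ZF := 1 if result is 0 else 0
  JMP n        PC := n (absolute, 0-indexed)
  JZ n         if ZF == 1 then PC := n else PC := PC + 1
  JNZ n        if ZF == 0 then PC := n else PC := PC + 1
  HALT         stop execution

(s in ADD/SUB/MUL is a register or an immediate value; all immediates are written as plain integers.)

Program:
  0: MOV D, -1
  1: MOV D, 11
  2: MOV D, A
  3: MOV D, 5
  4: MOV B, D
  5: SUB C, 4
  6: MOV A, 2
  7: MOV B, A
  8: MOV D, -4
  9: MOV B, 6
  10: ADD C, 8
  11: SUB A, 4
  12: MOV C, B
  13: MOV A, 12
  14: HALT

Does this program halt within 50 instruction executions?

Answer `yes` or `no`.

Step 1: PC=0 exec 'MOV D, -1'. After: A=0 B=0 C=0 D=-1 ZF=0 PC=1
Step 2: PC=1 exec 'MOV D, 11'. After: A=0 B=0 C=0 D=11 ZF=0 PC=2
Step 3: PC=2 exec 'MOV D, A'. After: A=0 B=0 C=0 D=0 ZF=0 PC=3
Step 4: PC=3 exec 'MOV D, 5'. After: A=0 B=0 C=0 D=5 ZF=0 PC=4
Step 5: PC=4 exec 'MOV B, D'. After: A=0 B=5 C=0 D=5 ZF=0 PC=5
Step 6: PC=5 exec 'SUB C, 4'. After: A=0 B=5 C=-4 D=5 ZF=0 PC=6
Step 7: PC=6 exec 'MOV A, 2'. After: A=2 B=5 C=-4 D=5 ZF=0 PC=7
Step 8: PC=7 exec 'MOV B, A'. After: A=2 B=2 C=-4 D=5 ZF=0 PC=8
Step 9: PC=8 exec 'MOV D, -4'. After: A=2 B=2 C=-4 D=-4 ZF=0 PC=9
Step 10: PC=9 exec 'MOV B, 6'. After: A=2 B=6 C=-4 D=-4 ZF=0 PC=10
Step 11: PC=10 exec 'ADD C, 8'. After: A=2 B=6 C=4 D=-4 ZF=0 PC=11
Step 12: PC=11 exec 'SUB A, 4'. After: A=-2 B=6 C=4 D=-4 ZF=0 PC=12
Step 13: PC=12 exec 'MOV C, B'. After: A=-2 B=6 C=6 D=-4 ZF=0 PC=13
Step 14: PC=13 exec 'MOV A, 12'. After: A=12 B=6 C=6 D=-4 ZF=0 PC=14
Step 15: PC=14 exec 'HALT'. After: A=12 B=6 C=6 D=-4 ZF=0 PC=14 HALTED

Answer: yes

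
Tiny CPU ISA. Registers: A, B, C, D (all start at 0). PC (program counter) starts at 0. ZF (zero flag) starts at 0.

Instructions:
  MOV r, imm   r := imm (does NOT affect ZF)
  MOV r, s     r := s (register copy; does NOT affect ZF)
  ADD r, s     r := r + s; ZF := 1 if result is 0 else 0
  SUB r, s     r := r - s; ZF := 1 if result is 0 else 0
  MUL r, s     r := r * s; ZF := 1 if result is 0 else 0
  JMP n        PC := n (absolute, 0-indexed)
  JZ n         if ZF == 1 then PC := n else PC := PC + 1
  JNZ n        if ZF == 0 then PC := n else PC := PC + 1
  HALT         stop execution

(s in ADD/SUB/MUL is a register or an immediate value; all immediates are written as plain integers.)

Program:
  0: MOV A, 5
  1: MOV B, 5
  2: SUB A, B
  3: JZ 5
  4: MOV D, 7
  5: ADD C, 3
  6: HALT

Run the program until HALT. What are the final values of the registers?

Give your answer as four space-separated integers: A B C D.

Step 1: PC=0 exec 'MOV A, 5'. After: A=5 B=0 C=0 D=0 ZF=0 PC=1
Step 2: PC=1 exec 'MOV B, 5'. After: A=5 B=5 C=0 D=0 ZF=0 PC=2
Step 3: PC=2 exec 'SUB A, B'. After: A=0 B=5 C=0 D=0 ZF=1 PC=3
Step 4: PC=3 exec 'JZ 5'. After: A=0 B=5 C=0 D=0 ZF=1 PC=5
Step 5: PC=5 exec 'ADD C, 3'. After: A=0 B=5 C=3 D=0 ZF=0 PC=6
Step 6: PC=6 exec 'HALT'. After: A=0 B=5 C=3 D=0 ZF=0 PC=6 HALTED

Answer: 0 5 3 0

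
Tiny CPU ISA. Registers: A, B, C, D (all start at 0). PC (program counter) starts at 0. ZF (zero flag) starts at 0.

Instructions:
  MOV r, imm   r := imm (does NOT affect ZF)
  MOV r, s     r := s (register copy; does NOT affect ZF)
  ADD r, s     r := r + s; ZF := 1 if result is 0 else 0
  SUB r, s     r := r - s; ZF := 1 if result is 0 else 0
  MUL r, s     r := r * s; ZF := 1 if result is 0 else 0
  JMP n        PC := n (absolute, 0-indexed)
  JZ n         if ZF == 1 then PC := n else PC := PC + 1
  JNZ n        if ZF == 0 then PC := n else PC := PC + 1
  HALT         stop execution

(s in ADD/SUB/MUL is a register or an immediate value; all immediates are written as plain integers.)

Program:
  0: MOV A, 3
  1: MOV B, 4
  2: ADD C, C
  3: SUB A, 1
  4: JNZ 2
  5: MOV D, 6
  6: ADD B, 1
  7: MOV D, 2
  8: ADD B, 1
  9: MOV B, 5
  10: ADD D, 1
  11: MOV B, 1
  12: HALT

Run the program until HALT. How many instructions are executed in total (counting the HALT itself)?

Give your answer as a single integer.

Answer: 19

Derivation:
Step 1: PC=0 exec 'MOV A, 3'. After: A=3 B=0 C=0 D=0 ZF=0 PC=1
Step 2: PC=1 exec 'MOV B, 4'. After: A=3 B=4 C=0 D=0 ZF=0 PC=2
Step 3: PC=2 exec 'ADD C, C'. After: A=3 B=4 C=0 D=0 ZF=1 PC=3
Step 4: PC=3 exec 'SUB A, 1'. After: A=2 B=4 C=0 D=0 ZF=0 PC=4
Step 5: PC=4 exec 'JNZ 2'. After: A=2 B=4 C=0 D=0 ZF=0 PC=2
Step 6: PC=2 exec 'ADD C, C'. After: A=2 B=4 C=0 D=0 ZF=1 PC=3
Step 7: PC=3 exec 'SUB A, 1'. After: A=1 B=4 C=0 D=0 ZF=0 PC=4
Step 8: PC=4 exec 'JNZ 2'. After: A=1 B=4 C=0 D=0 ZF=0 PC=2
Step 9: PC=2 exec 'ADD C, C'. After: A=1 B=4 C=0 D=0 ZF=1 PC=3
Step 10: PC=3 exec 'SUB A, 1'. After: A=0 B=4 C=0 D=0 ZF=1 PC=4
Step 11: PC=4 exec 'JNZ 2'. After: A=0 B=4 C=0 D=0 ZF=1 PC=5
Step 12: PC=5 exec 'MOV D, 6'. After: A=0 B=4 C=0 D=6 ZF=1 PC=6
Step 13: PC=6 exec 'ADD B, 1'. After: A=0 B=5 C=0 D=6 ZF=0 PC=7
Step 14: PC=7 exec 'MOV D, 2'. After: A=0 B=5 C=0 D=2 ZF=0 PC=8
Step 15: PC=8 exec 'ADD B, 1'. After: A=0 B=6 C=0 D=2 ZF=0 PC=9
Step 16: PC=9 exec 'MOV B, 5'. After: A=0 B=5 C=0 D=2 ZF=0 PC=10
Step 17: PC=10 exec 'ADD D, 1'. After: A=0 B=5 C=0 D=3 ZF=0 PC=11
Step 18: PC=11 exec 'MOV B, 1'. After: A=0 B=1 C=0 D=3 ZF=0 PC=12
Step 19: PC=12 exec 'HALT'. After: A=0 B=1 C=0 D=3 ZF=0 PC=12 HALTED
Total instructions executed: 19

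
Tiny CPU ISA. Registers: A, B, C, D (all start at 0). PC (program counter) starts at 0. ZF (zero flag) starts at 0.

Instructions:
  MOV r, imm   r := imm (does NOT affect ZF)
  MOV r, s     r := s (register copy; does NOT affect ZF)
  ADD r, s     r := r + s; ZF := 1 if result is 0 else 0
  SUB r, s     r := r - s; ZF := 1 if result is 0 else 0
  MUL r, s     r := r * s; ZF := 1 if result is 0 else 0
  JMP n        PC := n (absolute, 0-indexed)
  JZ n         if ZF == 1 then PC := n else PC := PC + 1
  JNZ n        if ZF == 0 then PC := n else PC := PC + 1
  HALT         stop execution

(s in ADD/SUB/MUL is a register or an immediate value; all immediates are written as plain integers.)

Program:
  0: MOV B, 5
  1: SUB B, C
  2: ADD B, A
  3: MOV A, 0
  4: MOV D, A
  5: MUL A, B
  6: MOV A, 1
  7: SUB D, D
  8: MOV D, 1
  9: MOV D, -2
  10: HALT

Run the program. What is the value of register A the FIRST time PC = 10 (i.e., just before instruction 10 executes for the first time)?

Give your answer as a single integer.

Step 1: PC=0 exec 'MOV B, 5'. After: A=0 B=5 C=0 D=0 ZF=0 PC=1
Step 2: PC=1 exec 'SUB B, C'. After: A=0 B=5 C=0 D=0 ZF=0 PC=2
Step 3: PC=2 exec 'ADD B, A'. After: A=0 B=5 C=0 D=0 ZF=0 PC=3
Step 4: PC=3 exec 'MOV A, 0'. After: A=0 B=5 C=0 D=0 ZF=0 PC=4
Step 5: PC=4 exec 'MOV D, A'. After: A=0 B=5 C=0 D=0 ZF=0 PC=5
Step 6: PC=5 exec 'MUL A, B'. After: A=0 B=5 C=0 D=0 ZF=1 PC=6
Step 7: PC=6 exec 'MOV A, 1'. After: A=1 B=5 C=0 D=0 ZF=1 PC=7
Step 8: PC=7 exec 'SUB D, D'. After: A=1 B=5 C=0 D=0 ZF=1 PC=8
Step 9: PC=8 exec 'MOV D, 1'. After: A=1 B=5 C=0 D=1 ZF=1 PC=9
Step 10: PC=9 exec 'MOV D, -2'. After: A=1 B=5 C=0 D=-2 ZF=1 PC=10
First time PC=10: A=1

1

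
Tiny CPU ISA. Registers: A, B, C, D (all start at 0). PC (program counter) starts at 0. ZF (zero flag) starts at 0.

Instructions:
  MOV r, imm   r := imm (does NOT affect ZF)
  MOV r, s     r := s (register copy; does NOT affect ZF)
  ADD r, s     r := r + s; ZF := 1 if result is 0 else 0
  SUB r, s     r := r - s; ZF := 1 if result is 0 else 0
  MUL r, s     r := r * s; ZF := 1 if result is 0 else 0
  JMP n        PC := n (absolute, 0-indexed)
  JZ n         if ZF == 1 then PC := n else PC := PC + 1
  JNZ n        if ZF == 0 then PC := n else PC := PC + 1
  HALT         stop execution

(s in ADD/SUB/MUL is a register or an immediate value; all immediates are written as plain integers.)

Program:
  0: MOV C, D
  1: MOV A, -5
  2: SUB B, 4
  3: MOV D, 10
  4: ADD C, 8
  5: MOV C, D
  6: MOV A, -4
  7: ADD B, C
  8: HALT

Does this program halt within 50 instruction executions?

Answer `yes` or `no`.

Answer: yes

Derivation:
Step 1: PC=0 exec 'MOV C, D'. After: A=0 B=0 C=0 D=0 ZF=0 PC=1
Step 2: PC=1 exec 'MOV A, -5'. After: A=-5 B=0 C=0 D=0 ZF=0 PC=2
Step 3: PC=2 exec 'SUB B, 4'. After: A=-5 B=-4 C=0 D=0 ZF=0 PC=3
Step 4: PC=3 exec 'MOV D, 10'. After: A=-5 B=-4 C=0 D=10 ZF=0 PC=4
Step 5: PC=4 exec 'ADD C, 8'. After: A=-5 B=-4 C=8 D=10 ZF=0 PC=5
Step 6: PC=5 exec 'MOV C, D'. After: A=-5 B=-4 C=10 D=10 ZF=0 PC=6
Step 7: PC=6 exec 'MOV A, -4'. After: A=-4 B=-4 C=10 D=10 ZF=0 PC=7
Step 8: PC=7 exec 'ADD B, C'. After: A=-4 B=6 C=10 D=10 ZF=0 PC=8
Step 9: PC=8 exec 'HALT'. After: A=-4 B=6 C=10 D=10 ZF=0 PC=8 HALTED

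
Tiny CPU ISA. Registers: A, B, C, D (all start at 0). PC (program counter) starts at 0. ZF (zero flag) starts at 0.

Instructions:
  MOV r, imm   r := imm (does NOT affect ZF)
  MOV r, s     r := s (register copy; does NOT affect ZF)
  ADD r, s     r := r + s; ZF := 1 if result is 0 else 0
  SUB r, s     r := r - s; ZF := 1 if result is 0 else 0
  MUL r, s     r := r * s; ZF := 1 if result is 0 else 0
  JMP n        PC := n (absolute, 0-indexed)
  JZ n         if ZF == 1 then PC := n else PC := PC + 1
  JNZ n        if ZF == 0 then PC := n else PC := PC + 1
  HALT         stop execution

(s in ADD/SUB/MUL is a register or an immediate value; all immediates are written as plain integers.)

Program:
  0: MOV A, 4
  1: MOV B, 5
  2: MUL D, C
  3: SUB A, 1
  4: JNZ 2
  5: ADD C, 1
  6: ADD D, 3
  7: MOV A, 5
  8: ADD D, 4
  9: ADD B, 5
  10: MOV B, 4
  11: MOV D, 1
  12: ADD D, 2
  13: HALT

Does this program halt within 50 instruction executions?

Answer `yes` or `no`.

Step 1: PC=0 exec 'MOV A, 4'. After: A=4 B=0 C=0 D=0 ZF=0 PC=1
Step 2: PC=1 exec 'MOV B, 5'. After: A=4 B=5 C=0 D=0 ZF=0 PC=2
Step 3: PC=2 exec 'MUL D, C'. After: A=4 B=5 C=0 D=0 ZF=1 PC=3
Step 4: PC=3 exec 'SUB A, 1'. After: A=3 B=5 C=0 D=0 ZF=0 PC=4
Step 5: PC=4 exec 'JNZ 2'. After: A=3 B=5 C=0 D=0 ZF=0 PC=2
Step 6: PC=2 exec 'MUL D, C'. After: A=3 B=5 C=0 D=0 ZF=1 PC=3
Step 7: PC=3 exec 'SUB A, 1'. After: A=2 B=5 C=0 D=0 ZF=0 PC=4
Step 8: PC=4 exec 'JNZ 2'. After: A=2 B=5 C=0 D=0 ZF=0 PC=2
Step 9: PC=2 exec 'MUL D, C'. After: A=2 B=5 C=0 D=0 ZF=1 PC=3
Step 10: PC=3 exec 'SUB A, 1'. After: A=1 B=5 C=0 D=0 ZF=0 PC=4
Step 11: PC=4 exec 'JNZ 2'. After: A=1 B=5 C=0 D=0 ZF=0 PC=2
Step 12: PC=2 exec 'MUL D, C'. After: A=1 B=5 C=0 D=0 ZF=1 PC=3
Step 13: PC=3 exec 'SUB A, 1'. After: A=0 B=5 C=0 D=0 ZF=1 PC=4
Step 14: PC=4 exec 'JNZ 2'. After: A=0 B=5 C=0 D=0 ZF=1 PC=5
Step 15: PC=5 exec 'ADD C, 1'. After: A=0 B=5 C=1 D=0 ZF=0 PC=6
Step 16: PC=6 exec 'ADD D, 3'. After: A=0 B=5 C=1 D=3 ZF=0 PC=7
Step 17: PC=7 exec 'MOV A, 5'. After: A=5 B=5 C=1 D=3 ZF=0 PC=8
Step 18: PC=8 exec 'ADD D, 4'. After: A=5 B=5 C=1 D=7 ZF=0 PC=9
Step 19: PC=9 exec 'ADD B, 5'. After: A=5 B=10 C=1 D=7 ZF=0 PC=10
Step 20: PC=10 exec 'MOV B, 4'. After: A=5 B=4 C=1 D=7 ZF=0 PC=11
Step 21: PC=11 exec 'MOV D, 1'. After: A=5 B=4 C=1 D=1 ZF=0 PC=12
Step 22: PC=12 exec 'ADD D, 2'. After: A=5 B=4 C=1 D=3 ZF=0 PC=13
Step 23: PC=13 exec 'HALT'. After: A=5 B=4 C=1 D=3 ZF=0 PC=13 HALTED

Answer: yes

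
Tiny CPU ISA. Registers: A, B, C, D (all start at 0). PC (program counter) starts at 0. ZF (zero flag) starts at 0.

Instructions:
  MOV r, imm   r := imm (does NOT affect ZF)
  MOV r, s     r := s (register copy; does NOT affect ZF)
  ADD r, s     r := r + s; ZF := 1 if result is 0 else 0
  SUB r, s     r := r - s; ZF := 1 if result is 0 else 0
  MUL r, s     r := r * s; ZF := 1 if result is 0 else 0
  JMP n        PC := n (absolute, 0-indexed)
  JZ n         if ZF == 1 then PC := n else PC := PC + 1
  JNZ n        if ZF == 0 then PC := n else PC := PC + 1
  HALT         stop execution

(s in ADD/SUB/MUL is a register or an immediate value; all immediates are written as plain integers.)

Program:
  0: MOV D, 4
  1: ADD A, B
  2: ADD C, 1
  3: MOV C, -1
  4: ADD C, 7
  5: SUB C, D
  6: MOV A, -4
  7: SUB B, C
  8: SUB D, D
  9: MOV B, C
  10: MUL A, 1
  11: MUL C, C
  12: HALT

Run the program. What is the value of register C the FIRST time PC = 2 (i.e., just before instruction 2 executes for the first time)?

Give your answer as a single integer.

Step 1: PC=0 exec 'MOV D, 4'. After: A=0 B=0 C=0 D=4 ZF=0 PC=1
Step 2: PC=1 exec 'ADD A, B'. After: A=0 B=0 C=0 D=4 ZF=1 PC=2
First time PC=2: C=0

0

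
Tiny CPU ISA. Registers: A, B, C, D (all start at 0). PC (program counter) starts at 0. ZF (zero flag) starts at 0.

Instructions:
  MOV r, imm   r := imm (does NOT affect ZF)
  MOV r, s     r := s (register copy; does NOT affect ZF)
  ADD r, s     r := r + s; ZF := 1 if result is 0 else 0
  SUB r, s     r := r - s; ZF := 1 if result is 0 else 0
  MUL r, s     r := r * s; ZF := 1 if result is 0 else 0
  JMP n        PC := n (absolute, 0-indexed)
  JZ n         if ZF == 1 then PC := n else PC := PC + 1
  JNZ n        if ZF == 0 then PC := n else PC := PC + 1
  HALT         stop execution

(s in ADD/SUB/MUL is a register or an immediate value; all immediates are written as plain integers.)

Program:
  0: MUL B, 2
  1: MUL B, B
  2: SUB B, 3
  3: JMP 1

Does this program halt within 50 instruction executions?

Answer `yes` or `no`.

Answer: no

Derivation:
Step 1: PC=0 exec 'MUL B, 2'. After: A=0 B=0 C=0 D=0 ZF=1 PC=1
Step 2: PC=1 exec 'MUL B, B'. After: A=0 B=0 C=0 D=0 ZF=1 PC=2
Step 3: PC=2 exec 'SUB B, 3'. After: A=0 B=-3 C=0 D=0 ZF=0 PC=3
Step 4: PC=3 exec 'JMP 1'. After: A=0 B=-3 C=0 D=0 ZF=0 PC=1
Step 5: PC=1 exec 'MUL B, B'. After: A=0 B=9 C=0 D=0 ZF=0 PC=2
Step 6: PC=2 exec 'SUB B, 3'. After: A=0 B=6 C=0 D=0 ZF=0 PC=3
Step 7: PC=3 exec 'JMP 1'. After: A=0 B=6 C=0 D=0 ZF=0 PC=1
Step 8: PC=1 exec 'MUL B, B'. After: A=0 B=36 C=0 D=0 ZF=0 PC=2
Step 9: PC=2 exec 'SUB B, 3'. After: A=0 B=33 C=0 D=0 ZF=0 PC=3
Step 10: PC=3 exec 'JMP 1'. After: A=0 B=33 C=0 D=0 ZF=0 PC=1
Step 11: PC=1 exec 'MUL B, B'. After: A=0 B=1089 C=0 D=0 ZF=0 PC=2
Step 12: PC=2 exec 'SUB B, 3'. After: A=0 B=1086 C=0 D=0 ZF=0 PC=3
Step 13: PC=3 exec 'JMP 1'. After: A=0 B=1086 C=0 D=0 ZF=0 PC=1
Step 14: PC=1 exec 'MUL B, B'. After: A=0 B=1179396 C=0 D=0 ZF=0 PC=2
Step 15: PC=2 exec 'SUB B, 3'. After: A=0 B=1179393 C=0 D=0 ZF=0 PC=3
After 50 steps: not halted. PC revisits the same instructions with no path to HALT; will never halt.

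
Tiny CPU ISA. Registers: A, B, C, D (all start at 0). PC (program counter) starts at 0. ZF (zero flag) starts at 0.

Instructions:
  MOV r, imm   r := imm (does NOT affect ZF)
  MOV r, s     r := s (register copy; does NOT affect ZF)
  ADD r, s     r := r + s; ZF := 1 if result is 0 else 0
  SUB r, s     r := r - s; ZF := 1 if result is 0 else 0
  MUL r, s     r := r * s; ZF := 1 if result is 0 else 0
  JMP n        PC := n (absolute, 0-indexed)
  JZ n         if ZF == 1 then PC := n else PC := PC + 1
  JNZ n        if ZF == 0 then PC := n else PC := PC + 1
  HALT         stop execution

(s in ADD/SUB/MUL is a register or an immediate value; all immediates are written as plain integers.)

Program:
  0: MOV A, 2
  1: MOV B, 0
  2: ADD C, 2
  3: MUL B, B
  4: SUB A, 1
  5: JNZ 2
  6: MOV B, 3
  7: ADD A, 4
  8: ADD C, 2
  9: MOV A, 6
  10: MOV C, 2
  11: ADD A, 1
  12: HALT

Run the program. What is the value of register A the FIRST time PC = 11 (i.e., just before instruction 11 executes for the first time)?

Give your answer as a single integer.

Step 1: PC=0 exec 'MOV A, 2'. After: A=2 B=0 C=0 D=0 ZF=0 PC=1
Step 2: PC=1 exec 'MOV B, 0'. After: A=2 B=0 C=0 D=0 ZF=0 PC=2
Step 3: PC=2 exec 'ADD C, 2'. After: A=2 B=0 C=2 D=0 ZF=0 PC=3
Step 4: PC=3 exec 'MUL B, B'. After: A=2 B=0 C=2 D=0 ZF=1 PC=4
Step 5: PC=4 exec 'SUB A, 1'. After: A=1 B=0 C=2 D=0 ZF=0 PC=5
Step 6: PC=5 exec 'JNZ 2'. After: A=1 B=0 C=2 D=0 ZF=0 PC=2
Step 7: PC=2 exec 'ADD C, 2'. After: A=1 B=0 C=4 D=0 ZF=0 PC=3
Step 8: PC=3 exec 'MUL B, B'. After: A=1 B=0 C=4 D=0 ZF=1 PC=4
Step 9: PC=4 exec 'SUB A, 1'. After: A=0 B=0 C=4 D=0 ZF=1 PC=5
Step 10: PC=5 exec 'JNZ 2'. After: A=0 B=0 C=4 D=0 ZF=1 PC=6
Step 11: PC=6 exec 'MOV B, 3'. After: A=0 B=3 C=4 D=0 ZF=1 PC=7
Step 12: PC=7 exec 'ADD A, 4'. After: A=4 B=3 C=4 D=0 ZF=0 PC=8
Step 13: PC=8 exec 'ADD C, 2'. After: A=4 B=3 C=6 D=0 ZF=0 PC=9
Step 14: PC=9 exec 'MOV A, 6'. After: A=6 B=3 C=6 D=0 ZF=0 PC=10
Step 15: PC=10 exec 'MOV C, 2'. After: A=6 B=3 C=2 D=0 ZF=0 PC=11
First time PC=11: A=6

6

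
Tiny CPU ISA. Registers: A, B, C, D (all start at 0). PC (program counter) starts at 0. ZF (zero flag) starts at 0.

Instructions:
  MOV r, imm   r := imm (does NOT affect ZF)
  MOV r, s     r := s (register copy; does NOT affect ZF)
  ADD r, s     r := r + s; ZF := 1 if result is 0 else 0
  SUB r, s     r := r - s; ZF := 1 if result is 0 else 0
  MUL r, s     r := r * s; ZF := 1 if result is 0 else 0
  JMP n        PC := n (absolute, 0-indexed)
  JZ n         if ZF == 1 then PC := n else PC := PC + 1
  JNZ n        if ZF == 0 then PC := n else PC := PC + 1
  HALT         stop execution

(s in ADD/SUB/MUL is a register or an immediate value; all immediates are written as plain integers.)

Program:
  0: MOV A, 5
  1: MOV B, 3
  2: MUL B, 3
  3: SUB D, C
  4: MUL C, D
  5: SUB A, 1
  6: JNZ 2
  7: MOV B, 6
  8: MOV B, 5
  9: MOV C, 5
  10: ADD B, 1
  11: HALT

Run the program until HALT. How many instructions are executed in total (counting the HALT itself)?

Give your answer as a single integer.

Step 1: PC=0 exec 'MOV A, 5'. After: A=5 B=0 C=0 D=0 ZF=0 PC=1
Step 2: PC=1 exec 'MOV B, 3'. After: A=5 B=3 C=0 D=0 ZF=0 PC=2
Step 3: PC=2 exec 'MUL B, 3'. After: A=5 B=9 C=0 D=0 ZF=0 PC=3
Step 4: PC=3 exec 'SUB D, C'. After: A=5 B=9 C=0 D=0 ZF=1 PC=4
Step 5: PC=4 exec 'MUL C, D'. After: A=5 B=9 C=0 D=0 ZF=1 PC=5
Step 6: PC=5 exec 'SUB A, 1'. After: A=4 B=9 C=0 D=0 ZF=0 PC=6
Step 7: PC=6 exec 'JNZ 2'. After: A=4 B=9 C=0 D=0 ZF=0 PC=2
Step 8: PC=2 exec 'MUL B, 3'. After: A=4 B=27 C=0 D=0 ZF=0 PC=3
Step 9: PC=3 exec 'SUB D, C'. After: A=4 B=27 C=0 D=0 ZF=1 PC=4
Step 10: PC=4 exec 'MUL C, D'. After: A=4 B=27 C=0 D=0 ZF=1 PC=5
Step 11: PC=5 exec 'SUB A, 1'. After: A=3 B=27 C=0 D=0 ZF=0 PC=6
Step 12: PC=6 exec 'JNZ 2'. After: A=3 B=27 C=0 D=0 ZF=0 PC=2
Step 13: PC=2 exec 'MUL B, 3'. After: A=3 B=81 C=0 D=0 ZF=0 PC=3
Step 14: PC=3 exec 'SUB D, C'. After: A=3 B=81 C=0 D=0 ZF=1 PC=4
Step 15: PC=4 exec 'MUL C, D'. After: A=3 B=81 C=0 D=0 ZF=1 PC=5
Step 16: PC=5 exec 'SUB A, 1'. After: A=2 B=81 C=0 D=0 ZF=0 PC=6
Step 17: PC=6 exec 'JNZ 2'. After: A=2 B=81 C=0 D=0 ZF=0 PC=2
Step 18: PC=2 exec 'MUL B, 3'. After: A=2 B=243 C=0 D=0 ZF=0 PC=3
Step 19: PC=3 exec 'SUB D, C'. After: A=2 B=243 C=0 D=0 ZF=1 PC=4
Step 20: PC=4 exec 'MUL C, D'. After: A=2 B=243 C=0 D=0 ZF=1 PC=5
Step 21: PC=5 exec 'SUB A, 1'. After: A=1 B=243 C=0 D=0 ZF=0 PC=6
Step 22: PC=6 exec 'JNZ 2'. After: A=1 B=243 C=0 D=0 ZF=0 PC=2
Step 23: PC=2 exec 'MUL B, 3'. After: A=1 B=729 C=0 D=0 ZF=0 PC=3
Step 24: PC=3 exec 'SUB D, C'. After: A=1 B=729 C=0 D=0 ZF=1 PC=4
Step 25: PC=4 exec 'MUL C, D'. After: A=1 B=729 C=0 D=0 ZF=1 PC=5
Step 26: PC=5 exec 'SUB A, 1'. After: A=0 B=729 C=0 D=0 ZF=1 PC=6
Step 27: PC=6 exec 'JNZ 2'. After: A=0 B=729 C=0 D=0 ZF=1 PC=7
Step 28: PC=7 exec 'MOV B, 6'. After: A=0 B=6 C=0 D=0 ZF=1 PC=8
Step 29: PC=8 exec 'MOV B, 5'. After: A=0 B=5 C=0 D=0 ZF=1 PC=9
Step 30: PC=9 exec 'MOV C, 5'. After: A=0 B=5 C=5 D=0 ZF=1 PC=10
Step 31: PC=10 exec 'ADD B, 1'. After: A=0 B=6 C=5 D=0 ZF=0 PC=11
Step 32: PC=11 exec 'HALT'. After: A=0 B=6 C=5 D=0 ZF=0 PC=11 HALTED
Total instructions executed: 32

Answer: 32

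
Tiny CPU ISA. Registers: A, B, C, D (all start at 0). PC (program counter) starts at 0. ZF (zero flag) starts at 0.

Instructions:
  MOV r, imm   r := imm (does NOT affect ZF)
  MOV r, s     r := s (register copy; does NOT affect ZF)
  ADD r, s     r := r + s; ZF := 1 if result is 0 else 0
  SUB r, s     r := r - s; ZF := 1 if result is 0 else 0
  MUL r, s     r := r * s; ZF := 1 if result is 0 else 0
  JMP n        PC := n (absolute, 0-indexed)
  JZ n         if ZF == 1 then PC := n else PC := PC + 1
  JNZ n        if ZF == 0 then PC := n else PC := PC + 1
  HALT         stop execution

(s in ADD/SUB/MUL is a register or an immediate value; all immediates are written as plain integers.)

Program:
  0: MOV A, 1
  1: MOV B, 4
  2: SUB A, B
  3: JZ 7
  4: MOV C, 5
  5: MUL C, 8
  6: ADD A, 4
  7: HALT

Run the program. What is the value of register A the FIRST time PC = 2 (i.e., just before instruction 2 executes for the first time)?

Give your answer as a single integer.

Step 1: PC=0 exec 'MOV A, 1'. After: A=1 B=0 C=0 D=0 ZF=0 PC=1
Step 2: PC=1 exec 'MOV B, 4'. After: A=1 B=4 C=0 D=0 ZF=0 PC=2
First time PC=2: A=1

1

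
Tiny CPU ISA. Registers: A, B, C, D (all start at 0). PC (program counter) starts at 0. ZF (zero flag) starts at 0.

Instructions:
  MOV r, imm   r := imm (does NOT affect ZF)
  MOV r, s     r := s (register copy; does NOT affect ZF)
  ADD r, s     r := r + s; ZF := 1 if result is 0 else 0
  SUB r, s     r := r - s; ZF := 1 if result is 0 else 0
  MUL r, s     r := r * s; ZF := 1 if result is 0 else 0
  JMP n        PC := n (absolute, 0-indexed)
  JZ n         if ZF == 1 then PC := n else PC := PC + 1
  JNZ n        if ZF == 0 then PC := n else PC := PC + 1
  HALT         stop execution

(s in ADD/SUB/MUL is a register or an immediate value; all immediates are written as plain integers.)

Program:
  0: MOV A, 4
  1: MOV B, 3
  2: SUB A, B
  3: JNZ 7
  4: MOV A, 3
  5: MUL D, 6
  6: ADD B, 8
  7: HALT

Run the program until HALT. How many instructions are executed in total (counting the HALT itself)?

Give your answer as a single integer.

Step 1: PC=0 exec 'MOV A, 4'. After: A=4 B=0 C=0 D=0 ZF=0 PC=1
Step 2: PC=1 exec 'MOV B, 3'. After: A=4 B=3 C=0 D=0 ZF=0 PC=2
Step 3: PC=2 exec 'SUB A, B'. After: A=1 B=3 C=0 D=0 ZF=0 PC=3
Step 4: PC=3 exec 'JNZ 7'. After: A=1 B=3 C=0 D=0 ZF=0 PC=7
Step 5: PC=7 exec 'HALT'. After: A=1 B=3 C=0 D=0 ZF=0 PC=7 HALTED
Total instructions executed: 5

Answer: 5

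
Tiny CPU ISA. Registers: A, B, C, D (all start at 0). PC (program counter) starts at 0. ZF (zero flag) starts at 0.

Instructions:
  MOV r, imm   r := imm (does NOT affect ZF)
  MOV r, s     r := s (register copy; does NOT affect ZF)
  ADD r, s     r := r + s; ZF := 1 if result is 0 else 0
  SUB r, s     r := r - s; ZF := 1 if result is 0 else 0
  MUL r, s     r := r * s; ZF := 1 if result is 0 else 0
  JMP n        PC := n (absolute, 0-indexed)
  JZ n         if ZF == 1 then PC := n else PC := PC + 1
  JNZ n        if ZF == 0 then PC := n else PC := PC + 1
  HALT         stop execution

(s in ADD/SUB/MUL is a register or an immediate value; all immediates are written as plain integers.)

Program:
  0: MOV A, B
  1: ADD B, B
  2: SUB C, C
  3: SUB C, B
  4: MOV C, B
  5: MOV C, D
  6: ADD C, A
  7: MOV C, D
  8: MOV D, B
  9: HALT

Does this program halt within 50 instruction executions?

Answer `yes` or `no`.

Answer: yes

Derivation:
Step 1: PC=0 exec 'MOV A, B'. After: A=0 B=0 C=0 D=0 ZF=0 PC=1
Step 2: PC=1 exec 'ADD B, B'. After: A=0 B=0 C=0 D=0 ZF=1 PC=2
Step 3: PC=2 exec 'SUB C, C'. After: A=0 B=0 C=0 D=0 ZF=1 PC=3
Step 4: PC=3 exec 'SUB C, B'. After: A=0 B=0 C=0 D=0 ZF=1 PC=4
Step 5: PC=4 exec 'MOV C, B'. After: A=0 B=0 C=0 D=0 ZF=1 PC=5
Step 6: PC=5 exec 'MOV C, D'. After: A=0 B=0 C=0 D=0 ZF=1 PC=6
Step 7: PC=6 exec 'ADD C, A'. After: A=0 B=0 C=0 D=0 ZF=1 PC=7
Step 8: PC=7 exec 'MOV C, D'. After: A=0 B=0 C=0 D=0 ZF=1 PC=8
Step 9: PC=8 exec 'MOV D, B'. After: A=0 B=0 C=0 D=0 ZF=1 PC=9
Step 10: PC=9 exec 'HALT'. After: A=0 B=0 C=0 D=0 ZF=1 PC=9 HALTED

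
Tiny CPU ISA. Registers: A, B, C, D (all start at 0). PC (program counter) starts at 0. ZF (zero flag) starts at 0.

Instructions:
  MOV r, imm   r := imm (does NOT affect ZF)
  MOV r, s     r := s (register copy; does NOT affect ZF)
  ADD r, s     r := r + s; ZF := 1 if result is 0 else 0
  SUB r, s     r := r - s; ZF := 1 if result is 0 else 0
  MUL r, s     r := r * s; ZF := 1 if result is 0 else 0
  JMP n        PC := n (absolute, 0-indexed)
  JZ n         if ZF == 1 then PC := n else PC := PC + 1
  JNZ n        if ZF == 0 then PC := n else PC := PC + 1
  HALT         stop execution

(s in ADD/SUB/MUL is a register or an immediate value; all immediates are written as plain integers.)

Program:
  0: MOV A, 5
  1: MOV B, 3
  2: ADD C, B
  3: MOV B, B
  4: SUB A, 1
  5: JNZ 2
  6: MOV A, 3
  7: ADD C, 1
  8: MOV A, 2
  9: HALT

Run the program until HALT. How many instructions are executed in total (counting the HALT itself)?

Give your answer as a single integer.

Answer: 26

Derivation:
Step 1: PC=0 exec 'MOV A, 5'. After: A=5 B=0 C=0 D=0 ZF=0 PC=1
Step 2: PC=1 exec 'MOV B, 3'. After: A=5 B=3 C=0 D=0 ZF=0 PC=2
Step 3: PC=2 exec 'ADD C, B'. After: A=5 B=3 C=3 D=0 ZF=0 PC=3
Step 4: PC=3 exec 'MOV B, B'. After: A=5 B=3 C=3 D=0 ZF=0 PC=4
Step 5: PC=4 exec 'SUB A, 1'. After: A=4 B=3 C=3 D=0 ZF=0 PC=5
Step 6: PC=5 exec 'JNZ 2'. After: A=4 B=3 C=3 D=0 ZF=0 PC=2
Step 7: PC=2 exec 'ADD C, B'. After: A=4 B=3 C=6 D=0 ZF=0 PC=3
Step 8: PC=3 exec 'MOV B, B'. After: A=4 B=3 C=6 D=0 ZF=0 PC=4
Step 9: PC=4 exec 'SUB A, 1'. After: A=3 B=3 C=6 D=0 ZF=0 PC=5
Step 10: PC=5 exec 'JNZ 2'. After: A=3 B=3 C=6 D=0 ZF=0 PC=2
Step 11: PC=2 exec 'ADD C, B'. After: A=3 B=3 C=9 D=0 ZF=0 PC=3
Step 12: PC=3 exec 'MOV B, B'. After: A=3 B=3 C=9 D=0 ZF=0 PC=4
Step 13: PC=4 exec 'SUB A, 1'. After: A=2 B=3 C=9 D=0 ZF=0 PC=5
Step 14: PC=5 exec 'JNZ 2'. After: A=2 B=3 C=9 D=0 ZF=0 PC=2
Step 15: PC=2 exec 'ADD C, B'. After: A=2 B=3 C=12 D=0 ZF=0 PC=3
Step 16: PC=3 exec 'MOV B, B'. After: A=2 B=3 C=12 D=0 ZF=0 PC=4
Step 17: PC=4 exec 'SUB A, 1'. After: A=1 B=3 C=12 D=0 ZF=0 PC=5
Step 18: PC=5 exec 'JNZ 2'. After: A=1 B=3 C=12 D=0 ZF=0 PC=2
Step 19: PC=2 exec 'ADD C, B'. After: A=1 B=3 C=15 D=0 ZF=0 PC=3
Step 20: PC=3 exec 'MOV B, B'. After: A=1 B=3 C=15 D=0 ZF=0 PC=4
Step 21: PC=4 exec 'SUB A, 1'. After: A=0 B=3 C=15 D=0 ZF=1 PC=5
Step 22: PC=5 exec 'JNZ 2'. After: A=0 B=3 C=15 D=0 ZF=1 PC=6
Step 23: PC=6 exec 'MOV A, 3'. After: A=3 B=3 C=15 D=0 ZF=1 PC=7
Step 24: PC=7 exec 'ADD C, 1'. After: A=3 B=3 C=16 D=0 ZF=0 PC=8
Step 25: PC=8 exec 'MOV A, 2'. After: A=2 B=3 C=16 D=0 ZF=0 PC=9
Step 26: PC=9 exec 'HALT'. After: A=2 B=3 C=16 D=0 ZF=0 PC=9 HALTED
Total instructions executed: 26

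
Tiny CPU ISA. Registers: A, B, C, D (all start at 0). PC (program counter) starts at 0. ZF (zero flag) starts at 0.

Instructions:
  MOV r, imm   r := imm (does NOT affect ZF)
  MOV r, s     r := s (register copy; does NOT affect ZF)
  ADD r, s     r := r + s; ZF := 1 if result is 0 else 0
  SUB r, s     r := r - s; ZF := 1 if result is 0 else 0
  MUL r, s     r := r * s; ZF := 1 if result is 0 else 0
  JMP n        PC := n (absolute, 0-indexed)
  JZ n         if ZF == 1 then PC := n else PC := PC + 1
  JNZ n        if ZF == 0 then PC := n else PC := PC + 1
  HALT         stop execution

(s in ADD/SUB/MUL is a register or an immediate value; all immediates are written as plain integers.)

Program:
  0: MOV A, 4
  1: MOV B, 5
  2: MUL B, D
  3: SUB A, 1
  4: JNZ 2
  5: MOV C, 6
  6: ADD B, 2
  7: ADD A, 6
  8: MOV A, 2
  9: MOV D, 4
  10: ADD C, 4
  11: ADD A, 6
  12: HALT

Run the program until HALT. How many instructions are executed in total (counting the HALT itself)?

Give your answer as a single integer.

Step 1: PC=0 exec 'MOV A, 4'. After: A=4 B=0 C=0 D=0 ZF=0 PC=1
Step 2: PC=1 exec 'MOV B, 5'. After: A=4 B=5 C=0 D=0 ZF=0 PC=2
Step 3: PC=2 exec 'MUL B, D'. After: A=4 B=0 C=0 D=0 ZF=1 PC=3
Step 4: PC=3 exec 'SUB A, 1'. After: A=3 B=0 C=0 D=0 ZF=0 PC=4
Step 5: PC=4 exec 'JNZ 2'. After: A=3 B=0 C=0 D=0 ZF=0 PC=2
Step 6: PC=2 exec 'MUL B, D'. After: A=3 B=0 C=0 D=0 ZF=1 PC=3
Step 7: PC=3 exec 'SUB A, 1'. After: A=2 B=0 C=0 D=0 ZF=0 PC=4
Step 8: PC=4 exec 'JNZ 2'. After: A=2 B=0 C=0 D=0 ZF=0 PC=2
Step 9: PC=2 exec 'MUL B, D'. After: A=2 B=0 C=0 D=0 ZF=1 PC=3
Step 10: PC=3 exec 'SUB A, 1'. After: A=1 B=0 C=0 D=0 ZF=0 PC=4
Step 11: PC=4 exec 'JNZ 2'. After: A=1 B=0 C=0 D=0 ZF=0 PC=2
Step 12: PC=2 exec 'MUL B, D'. After: A=1 B=0 C=0 D=0 ZF=1 PC=3
Step 13: PC=3 exec 'SUB A, 1'. After: A=0 B=0 C=0 D=0 ZF=1 PC=4
Step 14: PC=4 exec 'JNZ 2'. After: A=0 B=0 C=0 D=0 ZF=1 PC=5
Step 15: PC=5 exec 'MOV C, 6'. After: A=0 B=0 C=6 D=0 ZF=1 PC=6
Step 16: PC=6 exec 'ADD B, 2'. After: A=0 B=2 C=6 D=0 ZF=0 PC=7
Step 17: PC=7 exec 'ADD A, 6'. After: A=6 B=2 C=6 D=0 ZF=0 PC=8
Step 18: PC=8 exec 'MOV A, 2'. After: A=2 B=2 C=6 D=0 ZF=0 PC=9
Step 19: PC=9 exec 'MOV D, 4'. After: A=2 B=2 C=6 D=4 ZF=0 PC=10
Step 20: PC=10 exec 'ADD C, 4'. After: A=2 B=2 C=10 D=4 ZF=0 PC=11
Step 21: PC=11 exec 'ADD A, 6'. After: A=8 B=2 C=10 D=4 ZF=0 PC=12
Step 22: PC=12 exec 'HALT'. After: A=8 B=2 C=10 D=4 ZF=0 PC=12 HALTED
Total instructions executed: 22

Answer: 22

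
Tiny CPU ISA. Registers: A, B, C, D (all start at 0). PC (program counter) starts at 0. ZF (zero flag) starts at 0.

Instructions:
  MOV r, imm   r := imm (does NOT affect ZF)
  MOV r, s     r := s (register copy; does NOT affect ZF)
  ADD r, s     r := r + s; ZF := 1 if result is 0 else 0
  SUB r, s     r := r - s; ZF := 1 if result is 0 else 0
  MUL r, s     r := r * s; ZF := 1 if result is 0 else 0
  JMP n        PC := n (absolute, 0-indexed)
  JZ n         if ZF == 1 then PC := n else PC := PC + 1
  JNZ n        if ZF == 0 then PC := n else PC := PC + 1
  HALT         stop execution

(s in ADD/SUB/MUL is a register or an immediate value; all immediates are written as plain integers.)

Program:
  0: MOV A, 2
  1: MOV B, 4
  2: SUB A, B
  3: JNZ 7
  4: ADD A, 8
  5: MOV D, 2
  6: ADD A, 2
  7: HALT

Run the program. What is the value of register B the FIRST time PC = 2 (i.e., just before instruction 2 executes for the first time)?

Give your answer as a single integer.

Step 1: PC=0 exec 'MOV A, 2'. After: A=2 B=0 C=0 D=0 ZF=0 PC=1
Step 2: PC=1 exec 'MOV B, 4'. After: A=2 B=4 C=0 D=0 ZF=0 PC=2
First time PC=2: B=4

4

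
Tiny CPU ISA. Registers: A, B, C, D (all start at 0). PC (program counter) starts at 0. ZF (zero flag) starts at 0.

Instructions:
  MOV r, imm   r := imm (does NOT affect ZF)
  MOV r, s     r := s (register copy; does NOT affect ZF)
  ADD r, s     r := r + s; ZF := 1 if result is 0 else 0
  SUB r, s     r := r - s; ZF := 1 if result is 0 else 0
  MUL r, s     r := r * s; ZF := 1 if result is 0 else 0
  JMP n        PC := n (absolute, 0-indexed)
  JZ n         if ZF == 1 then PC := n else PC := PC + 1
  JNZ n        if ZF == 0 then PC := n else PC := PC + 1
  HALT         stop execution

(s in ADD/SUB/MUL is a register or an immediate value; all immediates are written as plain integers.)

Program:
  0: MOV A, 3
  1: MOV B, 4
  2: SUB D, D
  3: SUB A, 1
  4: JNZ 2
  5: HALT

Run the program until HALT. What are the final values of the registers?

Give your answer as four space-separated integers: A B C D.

Step 1: PC=0 exec 'MOV A, 3'. After: A=3 B=0 C=0 D=0 ZF=0 PC=1
Step 2: PC=1 exec 'MOV B, 4'. After: A=3 B=4 C=0 D=0 ZF=0 PC=2
Step 3: PC=2 exec 'SUB D, D'. After: A=3 B=4 C=0 D=0 ZF=1 PC=3
Step 4: PC=3 exec 'SUB A, 1'. After: A=2 B=4 C=0 D=0 ZF=0 PC=4
Step 5: PC=4 exec 'JNZ 2'. After: A=2 B=4 C=0 D=0 ZF=0 PC=2
Step 6: PC=2 exec 'SUB D, D'. After: A=2 B=4 C=0 D=0 ZF=1 PC=3
Step 7: PC=3 exec 'SUB A, 1'. After: A=1 B=4 C=0 D=0 ZF=0 PC=4
Step 8: PC=4 exec 'JNZ 2'. After: A=1 B=4 C=0 D=0 ZF=0 PC=2
Step 9: PC=2 exec 'SUB D, D'. After: A=1 B=4 C=0 D=0 ZF=1 PC=3
Step 10: PC=3 exec 'SUB A, 1'. After: A=0 B=4 C=0 D=0 ZF=1 PC=4
Step 11: PC=4 exec 'JNZ 2'. After: A=0 B=4 C=0 D=0 ZF=1 PC=5
Step 12: PC=5 exec 'HALT'. After: A=0 B=4 C=0 D=0 ZF=1 PC=5 HALTED

Answer: 0 4 0 0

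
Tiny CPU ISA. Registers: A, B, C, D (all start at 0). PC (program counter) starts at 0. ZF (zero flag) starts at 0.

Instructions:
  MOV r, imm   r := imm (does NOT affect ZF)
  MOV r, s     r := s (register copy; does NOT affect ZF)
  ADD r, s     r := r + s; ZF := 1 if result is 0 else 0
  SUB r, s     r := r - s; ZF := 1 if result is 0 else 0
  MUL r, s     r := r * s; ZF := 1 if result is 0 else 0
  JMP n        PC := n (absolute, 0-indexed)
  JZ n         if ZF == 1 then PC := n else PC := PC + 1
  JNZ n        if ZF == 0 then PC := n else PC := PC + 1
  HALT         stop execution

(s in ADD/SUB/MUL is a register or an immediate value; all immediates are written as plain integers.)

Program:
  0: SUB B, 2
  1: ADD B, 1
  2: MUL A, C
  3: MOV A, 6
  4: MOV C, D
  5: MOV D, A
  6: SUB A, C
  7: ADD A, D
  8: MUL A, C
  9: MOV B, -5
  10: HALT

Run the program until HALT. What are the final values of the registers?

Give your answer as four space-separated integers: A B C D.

Step 1: PC=0 exec 'SUB B, 2'. After: A=0 B=-2 C=0 D=0 ZF=0 PC=1
Step 2: PC=1 exec 'ADD B, 1'. After: A=0 B=-1 C=0 D=0 ZF=0 PC=2
Step 3: PC=2 exec 'MUL A, C'. After: A=0 B=-1 C=0 D=0 ZF=1 PC=3
Step 4: PC=3 exec 'MOV A, 6'. After: A=6 B=-1 C=0 D=0 ZF=1 PC=4
Step 5: PC=4 exec 'MOV C, D'. After: A=6 B=-1 C=0 D=0 ZF=1 PC=5
Step 6: PC=5 exec 'MOV D, A'. After: A=6 B=-1 C=0 D=6 ZF=1 PC=6
Step 7: PC=6 exec 'SUB A, C'. After: A=6 B=-1 C=0 D=6 ZF=0 PC=7
Step 8: PC=7 exec 'ADD A, D'. After: A=12 B=-1 C=0 D=6 ZF=0 PC=8
Step 9: PC=8 exec 'MUL A, C'. After: A=0 B=-1 C=0 D=6 ZF=1 PC=9
Step 10: PC=9 exec 'MOV B, -5'. After: A=0 B=-5 C=0 D=6 ZF=1 PC=10
Step 11: PC=10 exec 'HALT'. After: A=0 B=-5 C=0 D=6 ZF=1 PC=10 HALTED

Answer: 0 -5 0 6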